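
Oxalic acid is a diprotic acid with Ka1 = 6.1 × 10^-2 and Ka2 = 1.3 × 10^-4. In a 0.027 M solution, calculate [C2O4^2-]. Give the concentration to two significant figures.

First ionization gives [H+] ≈ [HC2O4-] = 2.03 × 10^-2 M.
Second step: Ka2 = [H+][C2O4^2-]/[HC2O4-] ≈ [C2O4^2-] (since [H+] ≈ [HC2O4-]).
So [C2O4^2-] ≈ Ka2.

1.3 × 10^-4 M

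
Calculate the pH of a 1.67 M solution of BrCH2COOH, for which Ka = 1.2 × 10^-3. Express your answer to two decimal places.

pH = 1.35

BrCH2COOH ⇌ BrCH2COO- + H+
Let x = [H+] at equilibrium. Ka = x²/(1.67 − x).
Assume x ≪ 1.67: x ≈ √(1.2 × 10^-3 × 1.67) = 4.48 × 10^-2 M
pH = −log[H+] = −log(4.48 × 10^-2) = 1.35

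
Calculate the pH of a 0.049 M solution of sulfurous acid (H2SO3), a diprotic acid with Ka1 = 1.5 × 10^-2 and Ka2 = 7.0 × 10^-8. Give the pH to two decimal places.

Since Ka1 ≫ Ka2, the first ionization dominates [H+].
Ka1 = x²/(0.049 − x) = 1.5 × 10^-2
Solving the quadratic: x = (−Ka1 + √(Ka1² + 4·Ka1·C₀))/2 = 2.06 × 10^-2 M
pH = −log(2.06 × 10^-2) = 1.69

pH = 1.69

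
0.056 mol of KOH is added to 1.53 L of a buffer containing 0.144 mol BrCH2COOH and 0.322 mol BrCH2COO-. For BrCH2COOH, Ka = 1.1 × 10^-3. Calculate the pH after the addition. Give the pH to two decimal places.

After neutralization: n(BrCH2COOH) = 0.088 mol, n(BrCH2COO-) = 0.378 mol.
pKa = −log(1.1 × 10^-3) = 2.959
pH = pKa + log(n_BrCH2COO-/n_BrCH2COOH) = 2.959 + log(0.378/0.088) = 2.959 + (+0.633)

pH = 3.59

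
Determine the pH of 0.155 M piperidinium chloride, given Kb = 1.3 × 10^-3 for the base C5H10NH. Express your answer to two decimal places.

C5H10NH2+ is the conjugate acid of the weak base C5H10NH.
Ka = Kw/Kb = 1.0×10^-14 / 1.3 × 10^-3 = 7.69 × 10^-12
Let x = [H+] at equilibrium. Ka = x²/(0.155 − x).
Neglecting x in the denominator: x = √(7.69 × 10^-12 × 0.155) = 1.09 × 10^-6 M
pH = −log(1.09 × 10^-6) = 5.96

pH = 5.96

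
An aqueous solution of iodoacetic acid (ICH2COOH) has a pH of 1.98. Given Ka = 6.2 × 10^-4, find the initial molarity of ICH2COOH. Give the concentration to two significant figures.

C₀ = 1.9 × 10^-1 M

[H+] = 10^(-1.98) = 1.05 × 10^-2 M = x
Ka = x²/(C₀ − x) ⇒ C₀ = x + x²/Ka
C₀ = 1.05 × 10^-2 + (1.05 × 10^-2)²/(6.2 × 10^-4) = 1.88 × 10^-1 M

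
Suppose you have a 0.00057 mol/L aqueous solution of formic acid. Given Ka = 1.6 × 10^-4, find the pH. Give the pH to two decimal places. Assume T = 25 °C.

pH = 3.63

HCOOH ⇌ HCOO- + H+
From the ICE table, Ka = [H+]²/(0.00057 − [H+]) = 1.6 × 10^-4.
[H+] is not negligible relative to C₀; solve [H+]² + 0.00016·[H+] − 9.12e-08 = 0.
[H+] = [−0.00016 + √(0.00016² + 3.65e-07)]/2 = 2.32 × 10^-4 M
pH = −log[H+] = −log(2.32 × 10^-4) = 3.63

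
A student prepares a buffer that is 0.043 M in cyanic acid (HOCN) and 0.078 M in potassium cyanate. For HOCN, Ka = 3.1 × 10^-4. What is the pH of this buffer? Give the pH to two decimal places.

pH = 3.77

pKa = −log(3.1 × 10^-4) = 3.509
pH = pKa + log([A⁻]/[HA]) = 3.509 + log(0.078/0.043)
pH = 3.509 + (+0.259) = 3.77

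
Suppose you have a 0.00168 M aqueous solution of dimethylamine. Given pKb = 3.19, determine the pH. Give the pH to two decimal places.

(CH3)2NH + H2O ⇌ (CH3)2NH2+ + OH-
Kb = 10^(−3.19) = 6.46 × 10^-4
Let x = [OH-] at equilibrium. Kb = x²/(0.00168 − x).
The 5% rule fails; solving x² + Kb·x − Kb·C₀ = 0 exactly:
x = [−0.000646 + √(0.000646² + 4.34e-06)]/2 = 7.68 × 10^-4 M
pOH = 3.11, so pH = 14.00 − pOH = 10.89

pH = 10.89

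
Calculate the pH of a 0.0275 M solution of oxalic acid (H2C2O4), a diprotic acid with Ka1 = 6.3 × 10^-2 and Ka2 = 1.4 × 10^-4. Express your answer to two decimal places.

pH = 1.68

Ka1 ≫ Ka2, so treat the first dissociation as the only significant source of H+.
Ka1 = x²/(0.0275 − x) = 6.3 × 10^-2
Solving the quadratic: x = (−Ka1 + √(Ka1² + 4·Ka1·C₀))/2 = 2.07 × 10^-2 M
pH = −log(2.07 × 10^-2) = 1.68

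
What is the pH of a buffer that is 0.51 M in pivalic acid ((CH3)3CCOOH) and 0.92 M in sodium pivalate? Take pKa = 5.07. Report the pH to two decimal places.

pH = 5.33

Henderson–Hasselbalch: pH = pKa + log([(CH3)3CCOO-]/[(CH3)3CCOOH]) = 5.07 + log(0.92/0.51)
pH = 5.07 + (+0.256) = 5.33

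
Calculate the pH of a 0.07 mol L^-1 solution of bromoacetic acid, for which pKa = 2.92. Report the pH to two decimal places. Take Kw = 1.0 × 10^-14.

pH = 2.07

BrCH2COOH ⇌ BrCH2COO- + H+
Ka = 10^(−2.92) = 1.20 × 10^-3
Ka = [H+]²/(0.07 − [H+]) = 1.20 × 10^-3
Here C₀/Ka ≈ 58.3, so the small-[H+] approximation fails. Use the quadratic:
[H+] = (−Ka + √(Ka² + 4·Ka·C₀))/2 = 8.58 × 10^-3 M
pH = −log(8.58 × 10^-3) = 2.07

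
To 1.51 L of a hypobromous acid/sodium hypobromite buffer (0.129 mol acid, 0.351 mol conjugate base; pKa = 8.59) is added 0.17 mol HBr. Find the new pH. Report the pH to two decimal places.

After neutralization: n(HOBr) = 0.299 mol, n(OBr-) = 0.181 mol.
pH = pKa + log(n_OBr-/n_HOBr) = 8.59 + log(0.181/0.299) = 8.59 + (-0.218)

pH = 8.37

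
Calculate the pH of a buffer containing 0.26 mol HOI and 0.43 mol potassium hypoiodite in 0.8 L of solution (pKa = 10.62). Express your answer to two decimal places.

pH = 10.84

Henderson–Hasselbalch: pH = pKa + log([OI-]/[HOI]) = 10.62 + log(0.43/0.26)
pH = 10.62 + (+0.218) = 10.84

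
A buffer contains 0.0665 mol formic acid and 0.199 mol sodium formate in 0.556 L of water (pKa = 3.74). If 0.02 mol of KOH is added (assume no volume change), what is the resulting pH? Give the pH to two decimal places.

OH- converts HCOOH to HCOO-: HCOOH → 0.0465 mol, HCOO- → 0.219 mol.
Henderson–Hasselbalch with mole ratio 0.219/0.0465: pH = 3.74 + (+0.673)

pH = 4.41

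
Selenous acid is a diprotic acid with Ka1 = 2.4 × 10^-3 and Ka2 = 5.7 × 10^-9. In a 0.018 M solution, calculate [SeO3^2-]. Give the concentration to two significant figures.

First ionization gives [H+] ≈ [HSeO3-] = 5.48 × 10^-3 M.
Second step: Ka2 = [H+][SeO3^2-]/[HSeO3-] ≈ [SeO3^2-] (since [H+] ≈ [HSeO3-]).
So [SeO3^2-] ≈ Ka2.

5.7 × 10^-9 M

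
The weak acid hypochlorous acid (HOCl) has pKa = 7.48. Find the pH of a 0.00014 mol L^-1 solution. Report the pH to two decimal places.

HOCl ⇌ OCl- + H+
Ka = 10^(−7.48) = 3.31 × 10^-8
Ka = [H+]²/(0.00014 − [H+]) = 3.31 × 10^-8
Assume [H+] ≪ 0.00014: [H+] ≈ √(3.31 × 10^-8 × 0.00014) = 2.15 × 10^-6 M
([H+]/C₀ = 1.5% < 5%, so the approximation holds.)
pH = −log[H+] = −log(2.15 × 10^-6) = 5.67

pH = 5.67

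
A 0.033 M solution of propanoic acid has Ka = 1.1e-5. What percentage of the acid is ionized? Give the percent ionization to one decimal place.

CH3CH2COOH ⇌ CH3CH2COO- + H+; let x = [H+] at equilibrium.
x ≈ √(Ka·C₀) = √(1.1 × 10^-5 × 0.033) = 6.02 × 10^-4 M
Fraction ionized = 6.02 × 10^-4 / 0.033 = 0.0182 → 1.8%

1.8%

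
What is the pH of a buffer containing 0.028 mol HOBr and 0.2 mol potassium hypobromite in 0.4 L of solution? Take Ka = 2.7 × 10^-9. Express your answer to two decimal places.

pKa = −log(2.7 × 10^-9) = 8.569
Using pH = pKa + log([base]/[acid]) with [base]/[acid] = 0.2/0.028:
pH = 8.569 + (+0.854) = 9.42

pH = 9.42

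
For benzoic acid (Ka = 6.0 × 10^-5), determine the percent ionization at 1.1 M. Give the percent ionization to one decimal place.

0.7%

C6H5COOH ⇌ C6H5COO- + H+; let x = [H+] at equilibrium.
x ≈ √(Ka·C₀) = √(6.0 × 10^-5 × 1.1) = 8.12 × 10^-3 M
% ionization = x/C₀ × 100% = 8.12 × 10^-3/1.1 × 100% = 0.7%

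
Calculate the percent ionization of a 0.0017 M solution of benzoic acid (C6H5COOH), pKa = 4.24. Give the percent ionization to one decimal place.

16.8%

C6H5COOH ⇌ C6H5COO- + H+; let x = [H+] at equilibrium.
Ka = 10^(−4.24) = 5.75 × 10^-5
Solve x² + 5.75e-05x − 9.77e-08 = 0 → x = 2.85 × 10^-4 M
% ionization = x/C₀ × 100% = 2.85 × 10^-4/0.0017 × 100% = 16.8%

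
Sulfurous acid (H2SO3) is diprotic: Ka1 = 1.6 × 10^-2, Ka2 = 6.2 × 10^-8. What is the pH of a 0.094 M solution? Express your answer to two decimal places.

Since Ka1 ≫ Ka2, the first ionization dominates [H+].
Ka1 = x²/(0.094 − x) = 1.6 × 10^-2
Solving the quadratic: x = (−Ka1 + √(Ka1² + 4·Ka1·C₀))/2 = 3.16 × 10^-2 M
pH = −log(3.16 × 10^-2) = 1.50

pH = 1.50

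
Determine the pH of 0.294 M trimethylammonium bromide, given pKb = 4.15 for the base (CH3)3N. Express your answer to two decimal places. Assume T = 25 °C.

(CH3)3NH+ is the conjugate acid of the weak base (CH3)3N.
Kb = 10^(−4.15) = 7.08 × 10^-5
Ka = Kw/Kb = 1.0×10^-14 / 7.08 × 10^-5 = 1.41 × 10^-10
Let x = [H+] at equilibrium. Ka = x²/(0.294 − x).
Assume x ≪ 0.294: x ≈ √(1.41 × 10^-10 × 0.294) = 6.44 × 10^-6 M
pH = −log[H+] = −log(6.44 × 10^-6) = 5.19

pH = 5.19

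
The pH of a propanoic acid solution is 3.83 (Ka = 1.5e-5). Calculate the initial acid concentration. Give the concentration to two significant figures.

C₀ = 1.6 × 10^-3 M

[H+] = 10^(-3.83) = 1.48 × 10^-4 M = x
Ka = x²/(C₀ − x) ⇒ C₀ = x + x²/Ka
C₀ = 1.48 × 10^-4 + (1.48 × 10^-4)²/(1.5 × 10^-5) = 1.61 × 10^-3 M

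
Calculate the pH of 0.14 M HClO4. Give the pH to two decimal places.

pH = 0.85

HClO4 is a strong acid and dissociates completely, so [H+] = 0.14 M.
pH = -log(0.14) = 0.85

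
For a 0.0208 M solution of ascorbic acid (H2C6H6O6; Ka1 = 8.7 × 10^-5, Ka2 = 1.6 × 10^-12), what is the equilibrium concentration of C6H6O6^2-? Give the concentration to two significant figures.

First ionization gives [H+] ≈ [HC6H6O6-] = 1.30 × 10^-3 M.
Second step: Ka2 = [H+][C6H6O6^2-]/[HC6H6O6-] ≈ [C6H6O6^2-] (since [H+] ≈ [HC6H6O6-]).
So [C6H6O6^2-] ≈ Ka2.

1.6 × 10^-12 M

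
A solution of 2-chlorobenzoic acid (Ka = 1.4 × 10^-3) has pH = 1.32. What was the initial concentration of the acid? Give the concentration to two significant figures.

C₀ = 1.7 M

[H+] = 10^(-1.32) = 4.79 × 10^-2 M = x
Ka = x²/(C₀ − x) ⇒ C₀ = x + x²/Ka
C₀ = 4.79 × 10^-2 + (4.79 × 10^-2)²/(1.4 × 10^-3) = 1.69 M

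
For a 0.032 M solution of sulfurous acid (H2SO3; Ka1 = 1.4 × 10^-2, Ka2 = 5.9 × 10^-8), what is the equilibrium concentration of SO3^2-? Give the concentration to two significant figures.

First ionization gives [H+] ≈ [HSO3-] = 1.53 × 10^-2 M.
Second step: Ka2 = [H+][SO3^2-]/[HSO3-] ≈ [SO3^2-] (since [H+] ≈ [HSO3-]).
So [SO3^2-] ≈ Ka2.

5.9 × 10^-8 M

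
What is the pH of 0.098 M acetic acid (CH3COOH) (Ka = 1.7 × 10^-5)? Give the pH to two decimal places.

pH = 2.89

CH3COOH ⇌ CH3COO- + H+
Let x = [H+] at equilibrium. Ka = x²/(0.098 − x).
Since Ka ≪ C₀, x ≈ √(Ka·C₀) = 1.29 × 10^-3 M.
(x/C₀ = 1.3% < 5%, so the approximation holds.)
pH = −log(1.29 × 10^-3) = 2.89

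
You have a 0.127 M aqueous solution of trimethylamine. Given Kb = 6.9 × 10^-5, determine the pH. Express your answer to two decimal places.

pH = 11.47

(CH3)3N + H2O ⇌ (CH3)3NH+ + OH-
Kb = [OH-]²/(0.127 − [OH-]) = 6.9 × 10^-5
Neglecting [OH-] in the denominator: [OH-] = √(6.9 × 10^-5 × 0.127) = 2.96 × 10^-3 M
pOH = 2.53, so pH = 14.00 − pOH = 11.47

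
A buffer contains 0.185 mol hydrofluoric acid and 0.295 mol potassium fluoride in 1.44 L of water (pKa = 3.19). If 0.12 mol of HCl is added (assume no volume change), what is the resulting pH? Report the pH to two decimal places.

pH = 2.95

Added H+ converts F- to HF: HF → 0.305 mol, F- → 0.175 mol.
Henderson–Hasselbalch with mole ratio 0.175/0.305: pH = 3.19 + (-0.241)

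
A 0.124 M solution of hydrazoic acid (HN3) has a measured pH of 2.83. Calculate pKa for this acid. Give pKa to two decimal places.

[H+] = 10^(-2.83) = 1.48 × 10^-3 M
At equilibrium [HA] = 0.124 − 1.48 × 10^-3 = 1.23 × 10^-1 M
Ka = [H+][A-]/[HA] = (1.48 × 10^-3)² / 1.23 × 10^-1 = 1.78 × 10^-5
pKa = -log(1.78 × 10^-5) = 4.75

pKa = 4.75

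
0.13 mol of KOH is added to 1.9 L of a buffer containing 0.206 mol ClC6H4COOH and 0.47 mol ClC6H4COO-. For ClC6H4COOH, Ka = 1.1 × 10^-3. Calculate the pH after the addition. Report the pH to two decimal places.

After neutralization: n(ClC6H4COOH) = 0.076 mol, n(ClC6H4COO-) = 0.6 mol.
pKa = −log(1.1 × 10^-3) = 2.959
pH = pKa + log(n_ClC6H4COO-/n_ClC6H4COOH) = 2.959 + log(0.6/0.076) = 2.959 + (+0.897)

pH = 3.86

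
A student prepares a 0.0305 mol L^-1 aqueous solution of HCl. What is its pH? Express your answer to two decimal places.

HCl is a strong acid and dissociates completely, so [H+] = 0.0305 M.
pH = -log(0.0305) = 1.52

pH = 1.52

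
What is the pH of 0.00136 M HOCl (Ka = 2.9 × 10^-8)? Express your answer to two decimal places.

HOCl ⇌ OCl- + H+
Ka = [H+]²/(0.00136 − [H+]) = 2.9 × 10^-8
Since Ka ≪ C₀, [H+] ≈ √(Ka·C₀) = 6.28 × 10^-6 M.
Check: 0.46% ionized — well under 5%, approximation valid.
pH = −log(6.28 × 10^-6) = 5.20

pH = 5.20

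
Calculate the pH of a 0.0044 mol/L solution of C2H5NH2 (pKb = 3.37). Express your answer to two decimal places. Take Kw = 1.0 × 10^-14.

pH = 11.07

C2H5NH2 + H2O ⇌ C2H5NH3+ + OH-
Kb = 10^(−3.37) = 4.27 × 10^-4
Kb = [OH-]²/(0.0044 − [OH-]) = 4.27 × 10^-4
Here C₀/Kb ≈ 10.3, so the small-[OH-] approximation fails. Use the quadratic:
[OH-] = [−0.000427 + √(0.000427² + 7.52e-06)]/2 = 1.17 × 10^-3 M
pOH = 2.93, so pH = 14.00 − pOH = 11.07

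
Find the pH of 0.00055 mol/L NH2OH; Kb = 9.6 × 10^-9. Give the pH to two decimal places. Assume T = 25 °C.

pH = 8.36

NH2OH + H2O ⇌ NH3OH+ + OH-
Let x = [OH-] at equilibrium. Kb = x²/(0.00055 − x).
Assume x ≪ 0.00055: x ≈ √(9.6 × 10^-9 × 0.00055) = 2.30 × 10^-6 M
pOH = −log(2.30 × 10^-6) = 5.64; pH = 14.00 − 5.64 = 8.36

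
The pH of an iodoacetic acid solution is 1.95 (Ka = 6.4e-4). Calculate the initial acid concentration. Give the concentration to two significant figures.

[H+] = 10^(-1.95) = 1.12 × 10^-2 M = x
Ka = x²/(C₀ − x) ⇒ C₀ = x + x²/Ka
C₀ = 1.12 × 10^-2 + (1.12 × 10^-2)²/(6.4 × 10^-4) = 2.07 × 10^-1 M

C₀ = 2.1 × 10^-1 M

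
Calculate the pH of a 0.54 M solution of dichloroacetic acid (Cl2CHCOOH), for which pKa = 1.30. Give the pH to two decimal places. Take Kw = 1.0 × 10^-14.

pH = 0.85

Cl2CHCOOH ⇌ Cl2CHCOO- + H+
Ka = 10^(−1.30) = 5.01 × 10^-2
Ka = x²/(0.54 − x) = 5.01 × 10^-2
x is not negligible relative to C₀; solve x² + 0.0501·x − 0.0271 = 0.
x = (−Ka + √(Ka² + 4·Ka·C₀))/2 = 1.41 × 10^-1 M
pH = −log(1.41 × 10^-1) = 0.85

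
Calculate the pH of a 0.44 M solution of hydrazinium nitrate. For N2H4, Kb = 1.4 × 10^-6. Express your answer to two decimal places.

N2H5+ is the conjugate acid of the weak base N2H4.
Ka = Kw/Kb = 1.0×10^-14 / 1.4 × 10^-6 = 7.14 × 10^-9
Ka = [H+]²/(0.44 − [H+]) = 7.14 × 10^-9
Assume [H+] ≪ 0.44: [H+] ≈ √(7.14 × 10^-9 × 0.44) = 5.60 × 10^-5 M
Check: 0.013% ionized — well under 5%, approximation valid.
pH = −log[H+] = −log(5.60 × 10^-5) = 4.25

pH = 4.25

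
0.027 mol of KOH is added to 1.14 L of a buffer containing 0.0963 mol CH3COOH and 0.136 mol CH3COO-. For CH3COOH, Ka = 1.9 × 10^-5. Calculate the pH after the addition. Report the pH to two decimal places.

pH = 5.09

After neutralization: n(CH3COOH) = 0.0693 mol, n(CH3COO-) = 0.163 mol.
pKa = −log(1.9 × 10^-5) = 4.721
Henderson–Hasselbalch with mole ratio 0.163/0.0693: pH = 4.721 + (+0.371)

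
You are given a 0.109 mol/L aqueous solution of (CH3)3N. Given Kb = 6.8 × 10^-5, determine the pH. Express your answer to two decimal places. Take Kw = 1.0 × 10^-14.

(CH3)3N + H2O ⇌ (CH3)3NH+ + OH-
Kb = [OH-]²/(0.109 − [OH-]) = 6.8 × 10^-5
Since Kb ≪ C₀, [OH-] ≈ √(Kb·C₀) = 2.72 × 10^-3 M.
pOH = −log(2.72 × 10^-3) = 2.57; pH = 14.00 − 2.57 = 11.43

pH = 11.43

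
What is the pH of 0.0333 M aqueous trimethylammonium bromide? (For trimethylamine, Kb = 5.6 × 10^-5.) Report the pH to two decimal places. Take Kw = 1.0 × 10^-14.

(CH3)3NH+ is the conjugate acid of the weak base (CH3)3N.
Ka = Kw/Kb = 1.0×10^-14 / 5.6 × 10^-5 = 1.79 × 10^-10
Ka = x²/(0.0333 − x) = 1.79 × 10^-10
Neglecting x in the denominator: x = √(1.79 × 10^-10 × 0.0333) = 2.44 × 10^-6 M
Check: 0.0073% ionized — well under 5%, approximation valid.
pH = −log(2.44 × 10^-6) = 5.61

pH = 5.61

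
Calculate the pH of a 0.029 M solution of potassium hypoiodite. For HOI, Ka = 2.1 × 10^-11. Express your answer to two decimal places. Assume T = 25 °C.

pH = 11.54

OI- is the conjugate base of the weak acid HOI.
Kb = Kw/Ka = 1.0×10^-14 / 2.1 × 10^-11 = 4.76 × 10^-4
From the ICE table, Kb = [OH-]²/(0.029 − [OH-]) = 4.76 × 10^-4.
Here C₀/Kb ≈ 60.9, so the small-[OH-] approximation fails. Use the quadratic:
[OH-] = (−Kb + √(Kb² + 4·Kb·C₀))/2 = 3.48 × 10^-3 M
pOH = 2.46, so pH = 14.00 − pOH = 11.54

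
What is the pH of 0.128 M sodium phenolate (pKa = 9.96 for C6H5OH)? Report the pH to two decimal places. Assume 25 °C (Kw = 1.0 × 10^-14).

pH = 11.53

C6H5O- is the conjugate base of the weak acid C6H5OH.
Ka = 10^(−9.96) = 1.10 × 10^-10
Kb = Kw/Ka = 1.0×10^-14 / 1.10 × 10^-10 = 9.09 × 10^-5
From the ICE table, Kb = x²/(0.128 − x) = 9.09 × 10^-5.
Neglecting x in the denominator: x = √(9.09 × 10^-5 × 0.128) = 3.41 × 10^-3 M
Check: 2.7% ionized — well under 5%, approximation valid.
pOH = −log(3.41 × 10^-3) = 2.47; pH = 14.00 − 2.47 = 11.53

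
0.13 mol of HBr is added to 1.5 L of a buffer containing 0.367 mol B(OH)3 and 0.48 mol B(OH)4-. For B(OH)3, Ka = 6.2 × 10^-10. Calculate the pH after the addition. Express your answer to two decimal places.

Added H+ converts B(OH)4- to B(OH)3: B(OH)3 → 0.497 mol, B(OH)4- → 0.35 mol.
pKa = −log(6.2 × 10^-10) = 9.208
pH = pKa + log(n_B(OH)4-/n_B(OH)3) = 9.208 + log(0.35/0.497) = 9.208 + (-0.152)

pH = 9.06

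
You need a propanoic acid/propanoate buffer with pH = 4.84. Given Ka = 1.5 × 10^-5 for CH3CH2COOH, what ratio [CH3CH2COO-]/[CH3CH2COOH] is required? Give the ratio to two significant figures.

pKa = -log(1.5 × 10^-5) = 4.824
pH = pKa + log(r) ⇒ log(r) = 4.84 − 4.824 = +0.016
r = [CH3CH2COO-]/[CH3CH2COOH] = 10^(+0.016) = 1.04

ratio = 1.0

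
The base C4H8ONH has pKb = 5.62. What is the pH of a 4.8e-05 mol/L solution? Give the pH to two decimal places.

pH = 8.98

C4H8ONH + H2O ⇌ C4H8ONH2+ + OH-
Kb = 10^(−5.62) = 2.40 × 10^-6
From the ICE table, Kb = [OH-]²/(4.8e-05 − [OH-]) = 2.40 × 10^-6.
Here C₀/Kb ≈ 20, so the small-[OH-] approximation fails. Use the quadratic:
[OH-] = [−2.4e-06 + √(2.4e-06² + 4.61e-10)]/2 = 9.60 × 10^-6 M
pOH = 5.02, so pH = 14.00 − pOH = 8.98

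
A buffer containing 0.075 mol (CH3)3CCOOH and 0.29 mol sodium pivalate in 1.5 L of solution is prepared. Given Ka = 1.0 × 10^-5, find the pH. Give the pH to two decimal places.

pKa = −log(1.0 × 10^-5) = 5.000
pH = pKa + log([A⁻]/[HA]) = 5.000 + log(0.29/0.075)
pH = 5.000 + (+0.587) = 5.59

pH = 5.59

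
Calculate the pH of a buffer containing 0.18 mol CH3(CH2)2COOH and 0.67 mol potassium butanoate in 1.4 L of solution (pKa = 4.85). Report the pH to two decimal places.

Henderson–Hasselbalch: pH = pKa + log([CH3(CH2)2COO-]/[CH3(CH2)2COOH]) = 4.85 + log(0.67/0.18)
pH = 4.85 + (+0.571) = 5.42

pH = 5.42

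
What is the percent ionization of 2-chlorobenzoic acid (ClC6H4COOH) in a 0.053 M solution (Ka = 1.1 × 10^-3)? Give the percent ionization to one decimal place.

13.4%

ClC6H4COOH ⇌ ClC6H4COO- + H+; let x = [H+] at equilibrium.
Solve x² + 0.0011x − 5.83e-05 = 0 → x = 7.11 × 10^-3 M
% ionization = x/C₀ × 100% = 7.11 × 10^-3/0.053 × 100% = 13.4%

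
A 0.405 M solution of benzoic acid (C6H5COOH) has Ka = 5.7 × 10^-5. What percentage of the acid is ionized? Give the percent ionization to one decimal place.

C6H5COOH ⇌ C6H5COO- + H+; let x = [H+] at equilibrium.
x ≈ √(Ka·C₀) = √(5.7 × 10^-5 × 0.405) = 4.80 × 10^-3 M
% ionization = x/C₀ × 100% = 4.80 × 10^-3/0.405 × 100% = 1.2%

1.2%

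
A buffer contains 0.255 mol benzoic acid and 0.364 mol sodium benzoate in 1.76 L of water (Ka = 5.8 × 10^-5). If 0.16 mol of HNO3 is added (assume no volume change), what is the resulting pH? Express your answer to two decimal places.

pH = 3.93

Added H+ converts C6H5COO- to C6H5COOH: C6H5COOH → 0.415 mol, C6H5COO- → 0.204 mol.
pKa = −log(5.8 × 10^-5) = 4.237
Henderson–Hasselbalch with mole ratio 0.204/0.415: pH = 4.237 + (-0.308)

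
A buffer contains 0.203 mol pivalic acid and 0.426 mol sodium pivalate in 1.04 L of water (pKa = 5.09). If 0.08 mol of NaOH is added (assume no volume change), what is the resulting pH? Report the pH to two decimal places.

pH = 5.70

OH- converts (CH3)3CCOOH to (CH3)3CCOO-: (CH3)3CCOOH → 0.123 mol, (CH3)3CCOO- → 0.506 mol.
pH = pKa + log([A⁻]/[HA]) = 5.09 + log(0.506/0.123) = 5.09 +0.614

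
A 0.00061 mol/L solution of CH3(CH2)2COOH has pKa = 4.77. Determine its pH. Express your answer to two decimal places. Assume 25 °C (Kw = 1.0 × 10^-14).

CH3(CH2)2COOH ⇌ CH3(CH2)2COO- + H+
Ka = 10^(−4.77) = 1.70 × 10^-5
Ka = [H+]²/(0.00061 − [H+]) = 1.70 × 10^-5
[H+] is not negligible relative to C₀; solve [H+]² + 1.7e-05·[H+] − 1.04e-08 = 0.
[H+] = [−1.7e-05 + √(1.7e-05² + 4.15e-08)]/2 = 9.37 × 10^-5 M
pH = −log(9.37 × 10^-5) = 4.03

pH = 4.03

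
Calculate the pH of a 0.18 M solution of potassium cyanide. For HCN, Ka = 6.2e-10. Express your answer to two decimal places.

CN- is the conjugate base of the weak acid HCN.
Kb = Kw/Ka = 1.0×10^-14 / 6.2 × 10^-10 = 1.61 × 10^-5
From the ICE table, Kb = [OH-]²/(0.18 − [OH-]) = 1.61 × 10^-5.
Since Kb ≪ C₀, [OH-] ≈ √(Kb·C₀) = 1.70 × 10^-3 M.
pOH = −log(1.70 × 10^-3) = 2.77; pH = 14.00 − 2.77 = 11.23

pH = 11.23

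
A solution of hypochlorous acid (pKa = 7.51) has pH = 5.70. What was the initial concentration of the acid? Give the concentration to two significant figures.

C₀ = 1.3 × 10^-4 M

[H+] = 10^(-5.70) = 2.00 × 10^-6 M = x
Ka = 10^(−7.51) = 3.09 × 10^-8
Ka = x²/(C₀ − x) ⇒ C₀ = x + x²/Ka
C₀ = 2.00 × 10^-6 + (2.00 × 10^-6)²/(3.09 × 10^-8) = 1.31 × 10^-4 M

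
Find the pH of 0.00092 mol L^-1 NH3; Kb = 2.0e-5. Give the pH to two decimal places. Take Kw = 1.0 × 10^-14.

pH = 10.10

NH3 + H2O ⇌ NH4+ + OH-
From the ICE table, Kb = [OH-]²/(0.00092 − [OH-]) = 2.0 × 10^-5.
[OH-] is not negligible relative to C₀; solve [OH-]² + 2e-05·[OH-] − 1.84e-08 = 0.
[OH-] = (−Kb + √(Kb² + 4·Kb·C₀))/2 = 1.26 × 10^-4 M
pOH = 3.90, so pH = 14.00 − pOH = 10.10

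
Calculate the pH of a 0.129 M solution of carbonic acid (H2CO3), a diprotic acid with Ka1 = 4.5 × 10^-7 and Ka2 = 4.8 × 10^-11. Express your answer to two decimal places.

pH = 3.62

Since Ka1 ≫ Ka2, the first ionization dominates [H+].
Ka1 = x²/(0.129 − x) = 4.5 × 10^-7
x ≈ √(4.5 × 10^-7 × 0.129) = 2.41 × 10^-4 M
pH = −log(2.41 × 10^-4) = 3.62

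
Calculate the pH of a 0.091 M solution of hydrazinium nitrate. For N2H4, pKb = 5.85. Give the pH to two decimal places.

N2H5+ is the conjugate acid of the weak base N2H4.
Kb = 10^(−5.85) = 1.41 × 10^-6
Ka = Kw/Kb = 1.0×10^-14 / 1.41 × 10^-6 = 7.09 × 10^-9
Let x = [H+] at equilibrium. Ka = x²/(0.091 − x).
Assume x ≪ 0.091: x ≈ √(7.09 × 10^-9 × 0.091) = 2.54 × 10^-5 M
pH = −log[H+] = −log(2.54 × 10^-5) = 4.60

pH = 4.60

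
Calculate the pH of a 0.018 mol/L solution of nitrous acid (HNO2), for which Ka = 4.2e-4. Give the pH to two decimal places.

HNO2 ⇌ NO2- + H+
Ka = x²/(0.018 − x) = 4.2 × 10^-4
Here C₀/Ka ≈ 42.9, so the small-x approximation fails. Use the quadratic:
x = [−0.00042 + √(0.00042² + 3.02e-05)]/2 = 2.55 × 10^-3 M
pH = −log[H+] = −log(2.55 × 10^-3) = 2.59

pH = 2.59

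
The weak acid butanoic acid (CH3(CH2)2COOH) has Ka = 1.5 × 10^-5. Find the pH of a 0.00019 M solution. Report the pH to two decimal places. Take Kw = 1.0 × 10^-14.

CH3(CH2)2COOH ⇌ CH3(CH2)2COO- + H+
Let x = [H+] at equilibrium. Ka = x²/(0.00019 − x).
The 5% rule fails; solving x² + Ka·x − Ka·C₀ = 0 exactly:
x = (−Ka + √(Ka² + 4·Ka·C₀))/2 = 4.64 × 10^-5 M
pH = −log(4.64 × 10^-5) = 4.33

pH = 4.33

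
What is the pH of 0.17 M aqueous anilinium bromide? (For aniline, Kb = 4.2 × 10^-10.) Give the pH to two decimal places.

C6H5NH3+ is the conjugate acid of the weak base C6H5NH2.
Ka = Kw/Kb = 1.0×10^-14 / 4.2 × 10^-10 = 2.38 × 10^-5
Ka = x²/(0.17 − x) = 2.38 × 10^-5
Neglecting x in the denominator: x = √(2.38 × 10^-5 × 0.17) = 2.01 × 10^-3 M
(x/C₀ = 1.2% < 5%, so the approximation holds.)
pH = −log(2.01 × 10^-3) = 2.70

pH = 2.70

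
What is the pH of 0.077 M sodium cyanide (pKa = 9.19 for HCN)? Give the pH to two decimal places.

pH = 11.04

CN- is the conjugate base of the weak acid HCN.
Ka = 10^(−9.19) = 6.46 × 10^-10
Kb = Kw/Ka = 1.0×10^-14 / 6.46 × 10^-10 = 1.55 × 10^-5
Kb = [OH-]²/(0.077 − [OH-]) = 1.55 × 10^-5
Neglecting [OH-] in the denominator: [OH-] = √(1.55 × 10^-5 × 0.077) = 1.09 × 10^-3 M
([OH-]/C₀ = 1.4% < 5%, so the approximation holds.)
pOH = 2.96, so pH = 14.00 − pOH = 11.04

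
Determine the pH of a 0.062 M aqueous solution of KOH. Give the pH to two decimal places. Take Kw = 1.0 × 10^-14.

KOH is a strong base; [OH-] = 0.062 M.
pOH = -log(0.062) = 1.21
pH = 14.00 - 1.21 = 12.79

pH = 12.79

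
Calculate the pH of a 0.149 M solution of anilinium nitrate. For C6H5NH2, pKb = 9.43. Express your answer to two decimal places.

pH = 2.70

C6H5NH3+ is the conjugate acid of the weak base C6H5NH2.
Kb = 10^(−9.43) = 3.72 × 10^-10
Ka = Kw/Kb = 1.0×10^-14 / 3.72 × 10^-10 = 2.69 × 10^-5
Ka = x²/(0.149 − x) = 2.69 × 10^-5
Assume x ≪ 0.149: x ≈ √(2.69 × 10^-5 × 0.149) = 2.00 × 10^-3 M
(x/C₀ = 1.3% < 5%, so the approximation holds.)
pH = −log(2.00 × 10^-3) = 2.70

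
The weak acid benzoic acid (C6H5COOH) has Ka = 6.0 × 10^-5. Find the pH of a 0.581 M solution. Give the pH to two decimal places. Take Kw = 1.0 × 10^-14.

C6H5COOH ⇌ C6H5COO- + H+
From the ICE table, Ka = [H+]²/(0.581 − [H+]) = 6.0 × 10^-5.
Since Ka ≪ C₀, [H+] ≈ √(Ka·C₀) = 5.90 × 10^-3 M.
([H+]/C₀ = 1% < 5%, so the approximation holds.)
pH = −log(5.90 × 10^-3) = 2.23

pH = 2.23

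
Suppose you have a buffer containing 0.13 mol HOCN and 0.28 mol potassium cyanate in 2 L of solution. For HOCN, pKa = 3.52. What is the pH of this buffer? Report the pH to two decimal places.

pH = pKa + log([A⁻]/[HA]) = 3.52 + log(0.28/0.13)
pH = 3.52 + (+0.333) = 3.85

pH = 3.85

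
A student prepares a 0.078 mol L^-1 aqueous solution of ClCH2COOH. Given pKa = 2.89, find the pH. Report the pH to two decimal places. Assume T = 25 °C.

ClCH2COOH ⇌ ClCH2COO- + H+
Ka = 10^(−2.89) = 1.29 × 10^-3
From the ICE table, Ka = [H+]²/(0.078 − [H+]) = 1.29 × 10^-3.
Here C₀/Ka ≈ 60.5, so the small-[H+] approximation fails. Use the quadratic:
[H+] = (−Ka + √(Ka² + 4·Ka·C₀))/2 = 9.41 × 10^-3 M
pH = −log(9.41 × 10^-3) = 2.03

pH = 2.03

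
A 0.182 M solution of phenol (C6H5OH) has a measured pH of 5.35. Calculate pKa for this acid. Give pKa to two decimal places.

pKa = 9.96

[H+] = 10^(-5.35) = 4.47 × 10^-6 M
At equilibrium [HA] = 0.182 − 4.47 × 10^-6 = 1.82 × 10^-1 M
Ka = [H+][A-]/[HA] = (4.47 × 10^-6)² / 1.82 × 10^-1 = 1.10 × 10^-10
pKa = -log(1.10 × 10^-10) = 9.96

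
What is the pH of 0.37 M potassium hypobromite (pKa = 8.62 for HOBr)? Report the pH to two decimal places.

pH = 11.09

OBr- is the conjugate base of the weak acid HOBr.
Ka = 10^(−8.62) = 2.40 × 10^-9
Kb = Kw/Ka = 1.0×10^-14 / 2.40 × 10^-9 = 4.17 × 10^-6
From the ICE table, Kb = [OH-]²/(0.37 − [OH-]) = 4.17 × 10^-6.
Since Kb ≪ C₀, [OH-] ≈ √(Kb·C₀) = 1.24 × 10^-3 M.
([OH-]/C₀ = 0.34% < 5%, so the approximation holds.)
pOH = −log(1.24 × 10^-3) = 2.91; pH = 14.00 − 2.91 = 11.09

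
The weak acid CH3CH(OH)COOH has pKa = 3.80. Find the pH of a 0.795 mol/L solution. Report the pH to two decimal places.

CH3CH(OH)COOH ⇌ CH3CH(OH)COO- + H+
Ka = 10^(−3.80) = 1.58 × 10^-4
From the ICE table, Ka = [H+]²/(0.795 − [H+]) = 1.58 × 10^-4.
Neglecting [H+] in the denominator: [H+] = √(1.58 × 10^-4 × 0.795) = 1.12 × 10^-2 M
Check: 1.4% ionized — well under 5%, approximation valid.
pH = −log[H+] = −log(1.12 × 10^-2) = 1.95

pH = 1.95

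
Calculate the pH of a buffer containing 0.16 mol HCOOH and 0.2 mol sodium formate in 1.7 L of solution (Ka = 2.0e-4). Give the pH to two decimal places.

pH = 3.80

pKa = −log(2.0 × 10^-4) = 3.699
Henderson–Hasselbalch: pH = pKa + log([HCOO-]/[HCOOH]) = 3.699 + log(0.2/0.16)
pH = 3.699 + (+0.097) = 3.80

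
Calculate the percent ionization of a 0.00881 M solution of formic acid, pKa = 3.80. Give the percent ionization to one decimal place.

12.5%

HCOOH ⇌ HCOO- + H+; let x = [H+] at equilibrium.
Ka = 10^(−3.80) = 1.58 × 10^-4
Ka = x²/(C₀ − x); solving the quadratic gives x = 1.10 × 10^-3 M.
% ionization = x/C₀ × 100% = 1.10 × 10^-3/0.00881 × 100% = 12.5%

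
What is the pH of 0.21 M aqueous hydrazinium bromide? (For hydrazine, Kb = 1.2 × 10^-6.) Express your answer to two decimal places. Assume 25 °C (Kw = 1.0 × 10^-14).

N2H5+ is the conjugate acid of the weak base N2H4.
Ka = Kw/Kb = 1.0×10^-14 / 1.2 × 10^-6 = 8.33 × 10^-9
From the ICE table, Ka = [H+]²/(0.21 − [H+]) = 8.33 × 10^-9.
Assume [H+] ≪ 0.21: [H+] ≈ √(8.33 × 10^-9 × 0.21) = 4.18 × 10^-5 M
([H+]/C₀ = 0.02% < 5%, so the approximation holds.)
pH = −log[H+] = −log(4.18 × 10^-5) = 4.38

pH = 4.38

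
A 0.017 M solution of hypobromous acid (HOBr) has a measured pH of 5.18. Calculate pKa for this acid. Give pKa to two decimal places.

[H+] = 10^(-5.18) = 6.61 × 10^-6 M
At equilibrium [HA] = 0.017 − 6.61 × 10^-6 = 1.70 × 10^-2 M
Ka = [H+][A-]/[HA] = (6.61 × 10^-6)² / 1.70 × 10^-2 = 2.57 × 10^-9
pKa = -log(2.57 × 10^-9) = 8.59

pKa = 8.59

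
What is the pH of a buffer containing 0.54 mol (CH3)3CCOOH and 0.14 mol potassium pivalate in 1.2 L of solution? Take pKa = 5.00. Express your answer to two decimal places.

pH = pKa + log([A⁻]/[HA]) = 5.00 + log(0.14/0.54)
pH = 5.00 + (-0.586) = 4.41

pH = 4.41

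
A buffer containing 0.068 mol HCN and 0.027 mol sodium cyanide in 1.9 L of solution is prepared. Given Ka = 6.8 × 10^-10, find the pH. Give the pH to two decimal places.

pH = 8.77

pKa = −log(6.8 × 10^-10) = 9.167
Henderson–Hasselbalch: pH = pKa + log([CN-]/[HCN]) = 9.167 + log(0.027/0.068)
pH = 9.167 + (-0.401) = 8.77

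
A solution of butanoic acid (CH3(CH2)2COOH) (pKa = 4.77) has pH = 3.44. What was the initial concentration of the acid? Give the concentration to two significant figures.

[H+] = 10^(-3.44) = 3.63 × 10^-4 M = x
Ka = 10^(−4.77) = 1.70 × 10^-5
Ka = x²/(C₀ − x) ⇒ C₀ = x + x²/Ka
C₀ = 3.63 × 10^-4 + (3.63 × 10^-4)²/(1.70 × 10^-5) = 8.11 × 10^-3 M

C₀ = 8.1 × 10^-3 M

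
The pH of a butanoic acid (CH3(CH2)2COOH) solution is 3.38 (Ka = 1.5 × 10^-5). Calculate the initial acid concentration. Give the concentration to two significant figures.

C₀ = 1.2 × 10^-2 M

[H+] = 10^(-3.38) = 4.17 × 10^-4 M = x
Ka = x²/(C₀ − x) ⇒ C₀ = x + x²/Ka
C₀ = 4.17 × 10^-4 + (4.17 × 10^-4)²/(1.5 × 10^-5) = 1.20 × 10^-2 M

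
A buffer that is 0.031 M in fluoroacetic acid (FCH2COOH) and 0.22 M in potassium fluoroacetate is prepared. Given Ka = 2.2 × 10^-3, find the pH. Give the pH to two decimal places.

pKa = −log(2.2 × 10^-3) = 2.658
pH = pKa + log([A⁻]/[HA]) = 2.658 + log(0.22/0.031)
pH = 2.658 + (+0.851) = 3.51

pH = 3.51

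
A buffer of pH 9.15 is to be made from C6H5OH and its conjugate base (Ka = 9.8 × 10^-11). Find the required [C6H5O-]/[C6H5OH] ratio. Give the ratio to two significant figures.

pKa = -log(9.8 × 10^-11) = 10.009
pH = pKa + log(r) ⇒ log(r) = 9.15 − 10.009 = -0.859
r = [C6H5O-]/[C6H5OH] = 10^(-0.859) = 0.138

ratio = 0.14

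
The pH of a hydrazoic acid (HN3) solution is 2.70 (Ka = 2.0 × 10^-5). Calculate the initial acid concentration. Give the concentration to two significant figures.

[H+] = 10^(-2.70) = 2.00 × 10^-3 M = x
Ka = x²/(C₀ − x) ⇒ C₀ = x + x²/Ka
C₀ = 2.00 × 10^-3 + (2.00 × 10^-3)²/(2.0 × 10^-5) = 2.02 × 10^-1 M

C₀ = 2.0 × 10^-1 M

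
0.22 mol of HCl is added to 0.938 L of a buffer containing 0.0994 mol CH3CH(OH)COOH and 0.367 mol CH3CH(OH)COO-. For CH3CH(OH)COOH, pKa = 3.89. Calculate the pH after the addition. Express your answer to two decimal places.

After neutralization: n(CH3CH(OH)COOH) = 0.319 mol, n(CH3CH(OH)COO-) = 0.147 mol.
pH = pKa + log([A⁻]/[HA]) = 3.89 + log(0.147/0.319) = 3.89 -0.336

pH = 3.55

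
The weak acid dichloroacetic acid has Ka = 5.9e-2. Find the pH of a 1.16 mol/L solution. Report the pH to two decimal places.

Cl2CHCOOH ⇌ Cl2CHCOO- + H+
From the ICE table, Ka = [H+]²/(1.16 − [H+]) = 5.9 × 10^-2.
Here C₀/Ka ≈ 19.7, so the small-[H+] approximation fails. Use the quadratic:
[H+] = (−Ka + √(Ka² + 4·Ka·C₀))/2 = 2.34 × 10^-1 M
pH = −log[H+] = −log(2.34 × 10^-1) = 0.63

pH = 0.63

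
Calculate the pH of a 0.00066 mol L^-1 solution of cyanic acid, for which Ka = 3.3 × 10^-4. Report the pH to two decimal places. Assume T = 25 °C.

pH = 3.48

HOCN ⇌ OCN- + H+
Ka = x²/(0.00066 − x) = 3.3 × 10^-4
x is not negligible relative to C₀; solve x² + 0.00033·x − 2.18e-07 = 0.
x = (−Ka + √(Ka² + 4·Ka·C₀))/2 = 3.30 × 10^-4 M
pH = −log(3.30 × 10^-4) = 3.48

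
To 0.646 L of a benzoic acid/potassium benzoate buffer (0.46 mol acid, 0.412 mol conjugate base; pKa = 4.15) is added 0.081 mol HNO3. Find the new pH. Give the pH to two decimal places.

After neutralization: n(C6H5COOH) = 0.541 mol, n(C6H5COO-) = 0.331 mol.
Henderson–Hasselbalch with mole ratio 0.331/0.541: pH = 4.15 + (-0.213)

pH = 3.94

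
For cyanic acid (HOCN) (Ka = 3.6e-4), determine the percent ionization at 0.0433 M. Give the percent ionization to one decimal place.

HOCN ⇌ OCN- + H+; let x = [H+] at equilibrium.
Ka = x²/(C₀ − x); solving the quadratic gives x = 3.77 × 10^-3 M.
% ionization = x/C₀ × 100% = 3.77 × 10^-3/0.0433 × 100% = 8.7%

8.7%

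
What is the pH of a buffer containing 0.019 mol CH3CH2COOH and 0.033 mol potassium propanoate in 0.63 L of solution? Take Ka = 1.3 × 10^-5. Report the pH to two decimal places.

pH = 5.13

pKa = −log(1.3 × 10^-5) = 4.886
pH = pKa + log([A⁻]/[HA]) = 4.886 + log(0.033/0.019)
pH = 4.886 + (+0.240) = 5.13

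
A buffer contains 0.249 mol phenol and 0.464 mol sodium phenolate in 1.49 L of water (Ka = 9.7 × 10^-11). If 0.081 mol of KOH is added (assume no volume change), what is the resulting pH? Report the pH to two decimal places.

After neutralization: n(C6H5OH) = 0.168 mol, n(C6H5O-) = 0.545 mol.
pKa = −log(9.7 × 10^-11) = 10.013
pH = pKa + log([A⁻]/[HA]) = 10.013 + log(0.545/0.168) = 10.013 +0.511

pH = 10.52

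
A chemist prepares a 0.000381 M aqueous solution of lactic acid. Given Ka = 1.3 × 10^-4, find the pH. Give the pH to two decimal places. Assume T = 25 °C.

pH = 3.78

CH3CH(OH)COOH ⇌ CH3CH(OH)COO- + H+
From the ICE table, Ka = [H+]²/(0.000381 − [H+]) = 1.3 × 10^-4.
[H+] is not negligible relative to C₀; solve [H+]² + 0.00013·[H+] − 4.95e-08 = 0.
[H+] = (−Ka + √(Ka² + 4·Ka·C₀))/2 = 1.67 × 10^-4 M
pH = −log[H+] = −log(1.67 × 10^-4) = 3.78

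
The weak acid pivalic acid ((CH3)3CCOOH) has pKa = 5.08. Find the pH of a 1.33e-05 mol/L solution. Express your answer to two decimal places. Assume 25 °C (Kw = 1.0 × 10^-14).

(CH3)3CCOOH ⇌ (CH3)3CCOO- + H+
Ka = 10^(−5.08) = 8.32 × 10^-6
Ka = [H+]²/(1.33e-05 − [H+]) = 8.32 × 10^-6
The 5% rule fails; solving [H+]² + Ka·[H+] − Ka·C₀ = 0 exactly:
[H+] = [−8.32e-06 + √(8.32e-06² + 4.43e-10)]/2 = 7.15 × 10^-6 M
pH = −log[H+] = −log(7.15 × 10^-6) = 5.15

pH = 5.15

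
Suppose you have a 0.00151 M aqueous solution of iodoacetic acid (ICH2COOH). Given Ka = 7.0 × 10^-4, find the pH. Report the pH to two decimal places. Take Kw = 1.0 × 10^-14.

ICH2COOH ⇌ ICH2COO- + H+
From the ICE table, Ka = x²/(0.00151 − x) = 7.0 × 10^-4.
The 5% rule fails; solving x² + Ka·x − Ka·C₀ = 0 exactly:
x = [−0.0007 + √(0.0007² + 4.23e-06)]/2 = 7.36 × 10^-4 M
pH = −log(7.36 × 10^-4) = 3.13

pH = 3.13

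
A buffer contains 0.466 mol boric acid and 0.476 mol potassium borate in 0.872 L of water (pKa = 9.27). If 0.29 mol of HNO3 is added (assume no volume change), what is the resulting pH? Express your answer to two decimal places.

pH = 8.66

Added H+ converts B(OH)4- to B(OH)3: B(OH)3 → 0.756 mol, B(OH)4- → 0.186 mol.
pH = pKa + log(n_B(OH)4-/n_B(OH)3) = 9.27 + log(0.186/0.756) = 9.27 + (-0.609)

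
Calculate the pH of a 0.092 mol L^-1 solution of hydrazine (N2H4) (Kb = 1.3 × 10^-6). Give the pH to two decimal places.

pH = 10.54

N2H4 + H2O ⇌ N2H5+ + OH-
Kb = [OH-]²/(0.092 − [OH-]) = 1.3 × 10^-6
Since Kb ≪ C₀, [OH-] ≈ √(Kb·C₀) = 3.46 × 10^-4 M.
pOH = 3.46, so pH = 14.00 − pOH = 10.54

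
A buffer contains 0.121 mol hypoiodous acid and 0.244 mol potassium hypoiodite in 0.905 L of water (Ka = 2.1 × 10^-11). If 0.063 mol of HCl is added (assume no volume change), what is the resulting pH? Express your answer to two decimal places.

After neutralization: n(HOI) = 0.184 mol, n(OI-) = 0.181 mol.
pKa = −log(2.1 × 10^-11) = 10.678
Henderson–Hasselbalch with mole ratio 0.181/0.184: pH = 10.678 + (-0.007)

pH = 10.67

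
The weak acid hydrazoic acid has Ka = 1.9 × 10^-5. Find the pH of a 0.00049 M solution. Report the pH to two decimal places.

HN3 ⇌ N3- + H+
Ka = [H+]²/(0.00049 − [H+]) = 1.9 × 10^-5
The 5% rule fails; solving [H+]² + Ka·[H+] − Ka·C₀ = 0 exactly:
[H+] = (−Ka + √(Ka² + 4·Ka·C₀))/2 = 8.75 × 10^-5 M
pH = −log(8.75 × 10^-5) = 4.06

pH = 4.06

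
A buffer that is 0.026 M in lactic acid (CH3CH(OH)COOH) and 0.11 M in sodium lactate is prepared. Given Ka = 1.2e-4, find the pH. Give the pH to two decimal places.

pH = 4.55

pKa = −log(1.2 × 10^-4) = 3.921
Using pH = pKa + log([base]/[acid]) with [base]/[acid] = 0.11/0.026:
pH = 3.921 + (+0.626) = 4.55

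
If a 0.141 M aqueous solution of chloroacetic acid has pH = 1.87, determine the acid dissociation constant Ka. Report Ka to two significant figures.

[H+] = 10^(-1.87) = 1.35 × 10^-2 M
At equilibrium [HA] = 0.141 − 1.35 × 10^-2 = 1.27 × 10^-1 M
Ka = [H+][A-]/[HA] = (1.35 × 10^-2)² / 1.27 × 10^-1 = 1.4 × 10^-3

Ka = 1.4 × 10^-3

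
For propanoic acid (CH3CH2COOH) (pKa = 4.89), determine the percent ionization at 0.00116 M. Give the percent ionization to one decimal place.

10.0%

CH3CH2COOH ⇌ CH3CH2COO- + H+; let x = [H+] at equilibrium.
Ka = 10^(−4.89) = 1.29 × 10^-5
Ka = x²/(C₀ − x); solving the quadratic gives x = 1.16 × 10^-4 M.
Fraction ionized = 1.16 × 10^-4 / 0.00116 = 0.1000 → 10.0%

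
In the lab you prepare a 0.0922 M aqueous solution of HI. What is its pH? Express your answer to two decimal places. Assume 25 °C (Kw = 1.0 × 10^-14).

HI is a strong acid and dissociates completely, so [H+] = 0.0922 M.
pH = -log(0.0922) = 1.04

pH = 1.04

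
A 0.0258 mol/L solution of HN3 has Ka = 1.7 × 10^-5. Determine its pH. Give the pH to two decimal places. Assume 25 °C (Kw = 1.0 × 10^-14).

HN3 ⇌ N3- + H+
From the ICE table, Ka = x²/(0.0258 − x) = 1.7 × 10^-5.
Neglecting x in the denominator: x = √(1.7 × 10^-5 × 0.0258) = 6.62 × 10^-4 M
Check: 2.6% ionized — well under 5%, approximation valid.
pH = −log[H+] = −log(6.62 × 10^-4) = 3.18

pH = 3.18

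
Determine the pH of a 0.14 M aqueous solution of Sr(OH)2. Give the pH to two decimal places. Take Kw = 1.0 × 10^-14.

pH = 13.45

Sr(OH)2 is a strong base (each formula unit releases 2 OH-); [OH-] = 0.28 M.
pOH = -log(0.28) = 0.55
pH = 14.00 - 0.55 = 13.45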